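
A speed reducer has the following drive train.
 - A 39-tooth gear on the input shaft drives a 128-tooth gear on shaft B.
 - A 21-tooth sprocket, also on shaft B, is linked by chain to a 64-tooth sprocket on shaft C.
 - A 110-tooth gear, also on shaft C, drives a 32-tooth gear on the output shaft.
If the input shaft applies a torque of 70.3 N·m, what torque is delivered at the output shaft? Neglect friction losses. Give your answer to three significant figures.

205 N·m

After the gear mesh (128/39): 70.3 × 3.2821 = 230.73 N·m
After the chain (64/21): 230.73 × 3.0476 = 703.17 N·m
After the gear mesh (32/110): 703.17 × 0.29091 = 204.56 N·m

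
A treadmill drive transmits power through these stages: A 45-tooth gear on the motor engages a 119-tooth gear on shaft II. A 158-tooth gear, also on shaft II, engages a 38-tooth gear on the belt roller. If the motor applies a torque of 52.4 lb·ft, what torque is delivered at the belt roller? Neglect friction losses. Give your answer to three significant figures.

After the gear mesh (119/45): 52.4 × 2.6444 = 138.57 lb·ft
After the gear mesh (38/158): 138.57 × 0.24051 = 33.327 lb·ft

33.3 lb·ft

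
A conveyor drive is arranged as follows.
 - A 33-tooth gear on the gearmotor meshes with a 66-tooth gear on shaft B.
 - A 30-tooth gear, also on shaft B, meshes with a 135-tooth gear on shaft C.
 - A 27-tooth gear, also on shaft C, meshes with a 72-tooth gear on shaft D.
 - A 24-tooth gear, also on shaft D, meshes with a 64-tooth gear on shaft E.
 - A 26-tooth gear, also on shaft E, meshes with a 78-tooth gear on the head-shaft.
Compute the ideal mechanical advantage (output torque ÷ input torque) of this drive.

Each stage contributes driven/driver: gear mesh 66/33 = 2, gear mesh 135/30 = 4.5, gear mesh 72/27 = 2.6667, gear mesh 64/24 = 2.6667, gear mesh 78/26 = 3.
Overall: 2 × 4.5 × 2.6667 × 2.6667 × 3 = 192.

192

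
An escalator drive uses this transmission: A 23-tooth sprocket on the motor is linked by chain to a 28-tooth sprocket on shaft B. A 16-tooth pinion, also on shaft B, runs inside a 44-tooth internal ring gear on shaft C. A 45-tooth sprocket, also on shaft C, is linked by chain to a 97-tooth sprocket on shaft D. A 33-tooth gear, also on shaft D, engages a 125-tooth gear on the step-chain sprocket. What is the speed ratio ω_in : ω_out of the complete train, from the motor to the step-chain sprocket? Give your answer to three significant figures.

Each stage contributes driven/driver: chain 28/23 = 1.2174, internal gear 44/16 = 2.75, chain 97/45 = 2.1556, gear mesh 125/33 = 3.7879.
Overall: 1.2174 × 2.75 × 2.1556 × 3.7879 = 27.335.

27.3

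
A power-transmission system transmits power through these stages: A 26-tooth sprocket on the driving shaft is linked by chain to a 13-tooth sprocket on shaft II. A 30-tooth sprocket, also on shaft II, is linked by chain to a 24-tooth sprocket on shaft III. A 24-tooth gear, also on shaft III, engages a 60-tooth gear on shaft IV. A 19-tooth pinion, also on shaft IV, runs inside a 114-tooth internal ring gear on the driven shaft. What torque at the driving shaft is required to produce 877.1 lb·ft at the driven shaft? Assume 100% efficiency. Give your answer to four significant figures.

146.2 lb·ft

Overall ratio R = 0.5 × 0.8 × 2.5 × 6 = 6.
Input torque = output torque / R = 877.1 / 6 = 146.18 lb·ft.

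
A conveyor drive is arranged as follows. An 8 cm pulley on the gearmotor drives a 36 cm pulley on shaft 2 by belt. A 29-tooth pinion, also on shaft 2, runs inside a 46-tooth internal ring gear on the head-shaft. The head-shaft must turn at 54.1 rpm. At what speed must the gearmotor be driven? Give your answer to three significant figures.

Overall ratio R = 4.5 × 1.5862 = 7.1379.
Required input speed = output speed × R = 54.1 × 7.1379 = 386.16 rpm.

386 rpm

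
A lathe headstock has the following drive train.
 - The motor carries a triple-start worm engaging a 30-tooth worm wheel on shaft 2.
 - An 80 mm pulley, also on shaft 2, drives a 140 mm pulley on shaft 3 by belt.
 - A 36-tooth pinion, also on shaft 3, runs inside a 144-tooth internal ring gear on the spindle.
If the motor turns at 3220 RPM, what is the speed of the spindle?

Worm: ratio = 30/3 = 10, so shaft 2 turns at 3220 / 10 = 322 RPM.
Belt: ratio = 140/80 = 1.75, so shaft 3 turns at 322 / 1.75 = 184 RPM.
Internal gear: ratio = 144/36 = 4, so the spindle turns at 184 / 4 = 46 RPM.

46 RPM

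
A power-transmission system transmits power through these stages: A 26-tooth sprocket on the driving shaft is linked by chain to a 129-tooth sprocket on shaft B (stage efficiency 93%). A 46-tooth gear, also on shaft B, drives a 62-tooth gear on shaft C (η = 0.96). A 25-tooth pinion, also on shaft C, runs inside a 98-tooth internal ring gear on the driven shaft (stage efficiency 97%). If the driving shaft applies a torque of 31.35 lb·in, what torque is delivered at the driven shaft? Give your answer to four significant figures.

711.7 lb·in

After the chain (129/26): 31.35 × 4.9615 × 0.93 = 144.66 lb·in
After the gear mesh (62/46): 144.66 × 1.3478 × 0.96 = 187.17 lb·in
After the internal gear (98/25): 187.17 × 3.92 × 0.97 = 711.7 lb·in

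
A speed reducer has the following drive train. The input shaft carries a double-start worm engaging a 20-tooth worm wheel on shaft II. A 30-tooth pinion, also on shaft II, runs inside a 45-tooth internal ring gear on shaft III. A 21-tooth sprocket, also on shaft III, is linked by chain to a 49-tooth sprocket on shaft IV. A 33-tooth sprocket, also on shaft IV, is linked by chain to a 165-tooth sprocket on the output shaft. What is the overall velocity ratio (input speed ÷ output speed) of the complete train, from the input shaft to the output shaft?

175

Each stage contributes driven/driver: worm 20/2 = 10, internal gear 45/30 = 1.5, chain 49/21 = 2.3333, chain 165/33 = 5.
Overall: 10 × 1.5 × 2.3333 × 5 = 175.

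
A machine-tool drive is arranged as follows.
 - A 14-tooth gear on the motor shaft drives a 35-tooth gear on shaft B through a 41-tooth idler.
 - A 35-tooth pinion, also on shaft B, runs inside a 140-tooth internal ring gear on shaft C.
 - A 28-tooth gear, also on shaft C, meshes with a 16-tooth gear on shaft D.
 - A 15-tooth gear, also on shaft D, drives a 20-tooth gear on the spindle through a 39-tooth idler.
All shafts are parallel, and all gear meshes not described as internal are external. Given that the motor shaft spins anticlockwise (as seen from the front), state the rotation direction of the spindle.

clockwise

the motor shaft → shaft B: driver → idler → driven is 2 external meshes, 2 reversals → CCW.
shaft B → shaft C: internal mesh, same direction → CCW.
shaft C → shaft D: external mesh, 1 reversal → CW.
shaft D → the spindle: driver → idler → driven is 2 external meshes, 2 reversals → CW.
5 reversals in total — an odd number — so the spindle turns opposite to the motor shaft.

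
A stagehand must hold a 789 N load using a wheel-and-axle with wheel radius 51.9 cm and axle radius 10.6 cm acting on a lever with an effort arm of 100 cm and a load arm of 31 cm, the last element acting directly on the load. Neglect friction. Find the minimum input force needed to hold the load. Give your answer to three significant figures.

Wheel-and-axle MA = R/r = 51.9/10.6 = 4.8962.
Lever MA = effort arm / load arm = 100/31 = 3.2258.
Combined ideal MA = 4.8962 × 3.2258 = 15.794.
Effort = load / MA = 789 / 15.794 = 49.955 N.

50.0 N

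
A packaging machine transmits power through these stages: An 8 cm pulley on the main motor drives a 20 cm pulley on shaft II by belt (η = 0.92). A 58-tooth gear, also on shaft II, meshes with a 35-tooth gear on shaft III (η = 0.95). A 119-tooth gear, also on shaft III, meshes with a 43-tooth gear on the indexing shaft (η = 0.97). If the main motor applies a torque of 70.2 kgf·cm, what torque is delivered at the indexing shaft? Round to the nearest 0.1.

After the belt (20/8): 70.2 × 2.5 × 0.92 = 161.46 kgf·cm
After the gear mesh (35/58): 161.46 × 0.60345 × 0.95 = 92.561 kgf·cm
After the gear mesh (43/119): 92.561 × 0.36134 × 0.97 = 32.443 kgf·cm

32.4 kgf·cm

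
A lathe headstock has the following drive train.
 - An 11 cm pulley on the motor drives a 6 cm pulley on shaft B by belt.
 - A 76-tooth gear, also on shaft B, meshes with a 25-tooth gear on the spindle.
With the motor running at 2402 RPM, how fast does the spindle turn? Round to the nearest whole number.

belt 6/11 = 0.54545 → 2402/0.54545 = 4403.7 RPM
gear mesh 25/76 = 0.32895 → 4403.7/0.32895 = 13387 RPM

13387 RPM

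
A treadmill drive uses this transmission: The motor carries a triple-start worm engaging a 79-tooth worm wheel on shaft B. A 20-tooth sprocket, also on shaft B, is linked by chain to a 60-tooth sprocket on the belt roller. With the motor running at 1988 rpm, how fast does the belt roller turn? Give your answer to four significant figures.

Worm: ratio = 79/3 = 26.333, so shaft B turns at 1988 / 26.333 = 75.494 rpm.
Chain: ratio = 60/20 = 3, so the belt roller turns at 75.494 / 3 = 25.165 rpm.

25.16 rpm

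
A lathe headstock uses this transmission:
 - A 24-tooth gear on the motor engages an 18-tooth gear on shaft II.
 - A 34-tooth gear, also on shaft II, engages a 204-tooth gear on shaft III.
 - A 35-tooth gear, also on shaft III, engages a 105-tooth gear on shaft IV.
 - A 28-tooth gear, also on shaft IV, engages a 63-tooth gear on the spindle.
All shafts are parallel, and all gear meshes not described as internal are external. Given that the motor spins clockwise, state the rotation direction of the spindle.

the motor → shaft II: external mesh, 1 reversal → CCW.
shaft II → shaft III: external mesh, 1 reversal → CW.
shaft III → shaft IV: external mesh, 1 reversal → CCW.
shaft IV → the spindle: external mesh, 1 reversal → CW.
4 reversals in total — an even number — so the spindle turns the same way as the motor.

clockwise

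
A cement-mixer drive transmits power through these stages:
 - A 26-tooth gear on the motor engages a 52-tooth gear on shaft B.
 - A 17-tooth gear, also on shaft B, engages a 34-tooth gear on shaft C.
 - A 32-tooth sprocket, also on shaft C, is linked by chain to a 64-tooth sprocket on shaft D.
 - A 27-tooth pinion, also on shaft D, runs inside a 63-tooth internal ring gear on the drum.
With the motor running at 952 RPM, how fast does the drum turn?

51 RPM

Gear mesh: ratio = 52/26 = 2, so shaft B turns at 952 / 2 = 476 RPM.
Gear mesh: ratio = 34/17 = 2, so shaft C turns at 476 / 2 = 238 RPM.
Chain: ratio = 64/32 = 2, so shaft D turns at 238 / 2 = 119 RPM.
Internal gear: ratio = 63/27 = 2.3333, so the drum turns at 119 / 2.3333 = 51 RPM.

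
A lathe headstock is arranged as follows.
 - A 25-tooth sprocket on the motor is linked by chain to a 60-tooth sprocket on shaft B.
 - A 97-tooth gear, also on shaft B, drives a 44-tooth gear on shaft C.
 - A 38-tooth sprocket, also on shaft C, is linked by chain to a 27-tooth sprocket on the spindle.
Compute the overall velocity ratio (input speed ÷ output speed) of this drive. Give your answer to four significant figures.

0.7735

Each stage contributes driven/driver: chain 60/25 = 2.4, gear mesh 44/97 = 0.45361, chain 27/38 = 0.71053.
Overall: 2.4 × 0.45361 × 0.71053 = 0.77352.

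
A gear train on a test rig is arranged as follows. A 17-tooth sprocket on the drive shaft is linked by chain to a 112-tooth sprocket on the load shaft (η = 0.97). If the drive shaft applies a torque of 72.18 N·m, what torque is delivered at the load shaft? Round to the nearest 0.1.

chain 112/17 = 6.5882 → τ = 72.18·6.5882·0.97 = 461.27 N·m

461.3 N·m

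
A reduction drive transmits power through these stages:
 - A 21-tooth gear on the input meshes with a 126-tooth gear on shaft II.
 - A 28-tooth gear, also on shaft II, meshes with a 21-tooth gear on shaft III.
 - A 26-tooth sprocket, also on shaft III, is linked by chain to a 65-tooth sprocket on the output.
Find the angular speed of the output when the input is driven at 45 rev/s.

gear mesh 126/21 = 6 → 45/6 = 7.5 rev/s
gear mesh 21/28 = 0.75 → 7.5/0.75 = 10 rev/s
chain 65/26 = 2.5 → 10/2.5 = 4 rev/s

4 rev/s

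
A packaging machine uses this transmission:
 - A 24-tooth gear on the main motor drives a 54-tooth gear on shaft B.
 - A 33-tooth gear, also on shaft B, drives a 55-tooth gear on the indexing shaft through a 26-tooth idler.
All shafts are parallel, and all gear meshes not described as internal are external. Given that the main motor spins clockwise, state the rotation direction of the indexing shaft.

the main motor → shaft B: external mesh, 1 reversal → CCW.
shaft B → the indexing shaft: driver → idler → driven is 2 external meshes, 2 reversals → CCW.
3 reversals in total — an odd number — so the indexing shaft turns opposite to the main motor.

anticlockwise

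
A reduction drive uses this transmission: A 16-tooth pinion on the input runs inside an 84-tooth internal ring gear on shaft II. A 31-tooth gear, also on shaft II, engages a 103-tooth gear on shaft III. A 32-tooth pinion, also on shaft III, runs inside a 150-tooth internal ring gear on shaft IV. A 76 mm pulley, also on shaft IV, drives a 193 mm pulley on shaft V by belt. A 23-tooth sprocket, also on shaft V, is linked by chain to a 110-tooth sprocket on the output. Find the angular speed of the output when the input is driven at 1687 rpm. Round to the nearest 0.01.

1.70 rpm

Internal gear: ratio = 84/16 = 5.25, so shaft II turns at 1687 / 5.25 = 321.33 rpm.
Gear mesh: ratio = 103/31 = 3.3226, so shaft III turns at 321.33 / 3.3226 = 96.712 rpm.
Internal gear: ratio = 150/32 = 4.6875, so shaft IV turns at 96.712 / 4.6875 = 20.632 rpm.
Belt: ratio = 193/76 = 2.5395, so shaft V turns at 20.632 / 2.5395 = 8.1245 rpm.
Chain: ratio = 110/23 = 4.7826, so the output turns at 8.1245 / 4.7826 = 1.6988 rpm.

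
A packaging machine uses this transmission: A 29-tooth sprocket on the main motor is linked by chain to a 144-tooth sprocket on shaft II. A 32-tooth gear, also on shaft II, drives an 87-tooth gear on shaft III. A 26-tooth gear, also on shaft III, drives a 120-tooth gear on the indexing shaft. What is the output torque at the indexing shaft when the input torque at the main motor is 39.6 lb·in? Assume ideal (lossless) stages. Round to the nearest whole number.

2467 lb·in

Chain: ratio = 144/29 = 4.9655; torque at shaft II = 39.6 × 4.9655 = 196.63 lb·in.
Gear mesh: ratio = 87/32 = 2.7188; torque at shaft III = 196.63 × 2.7188 = 534.6 lb·in.
Gear mesh: ratio = 120/26 = 4.6154; torque at the indexing shaft = 534.6 × 4.6154 = 2467.4 lb·in.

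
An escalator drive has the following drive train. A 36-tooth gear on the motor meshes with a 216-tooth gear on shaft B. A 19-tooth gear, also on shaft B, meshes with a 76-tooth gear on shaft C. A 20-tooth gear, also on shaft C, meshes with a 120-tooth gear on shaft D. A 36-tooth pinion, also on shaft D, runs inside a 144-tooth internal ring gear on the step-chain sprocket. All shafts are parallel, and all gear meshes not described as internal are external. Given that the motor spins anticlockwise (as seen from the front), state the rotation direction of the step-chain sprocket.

the motor → shaft B: external mesh, 1 reversal → CW.
shaft B → shaft C: external mesh, 1 reversal → CCW.
shaft C → shaft D: external mesh, 1 reversal → CW.
shaft D → the step-chain sprocket: internal mesh, same direction → CW.
3 reversals in total — an odd number — so the step-chain sprocket turns opposite to the motor.

clockwise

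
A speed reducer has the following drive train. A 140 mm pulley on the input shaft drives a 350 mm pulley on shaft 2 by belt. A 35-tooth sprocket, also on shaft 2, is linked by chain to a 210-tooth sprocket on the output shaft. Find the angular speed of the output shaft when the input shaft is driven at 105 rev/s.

the input shaft → shaft 2 (belt, 350/140): 105 ÷ 2.5 = 42 rev/s
shaft 2 → the output shaft (chain, 210/35): 42 ÷ 6 = 7 rev/s

7 rev/s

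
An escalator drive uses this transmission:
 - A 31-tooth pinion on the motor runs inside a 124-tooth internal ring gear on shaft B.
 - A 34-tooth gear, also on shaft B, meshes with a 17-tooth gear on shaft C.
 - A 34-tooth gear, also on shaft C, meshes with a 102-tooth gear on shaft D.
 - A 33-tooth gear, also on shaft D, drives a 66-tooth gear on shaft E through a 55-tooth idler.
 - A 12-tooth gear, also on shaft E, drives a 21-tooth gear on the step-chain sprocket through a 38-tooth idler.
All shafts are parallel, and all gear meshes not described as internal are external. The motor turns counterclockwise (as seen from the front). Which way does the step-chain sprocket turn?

the motor → shaft B: internal mesh, same direction → CCW.
shaft B → shaft C: external mesh, 1 reversal → CW.
shaft C → shaft D: external mesh, 1 reversal → CCW.
shaft D → shaft E: driver → idler → driven is 2 external meshes, 2 reversals → CCW.
shaft E → the step-chain sprocket: driver → idler → driven is 2 external meshes, 2 reversals → CCW.
6 reversals in total — an even number — so the step-chain sprocket turns the same way as the motor.

counterclockwise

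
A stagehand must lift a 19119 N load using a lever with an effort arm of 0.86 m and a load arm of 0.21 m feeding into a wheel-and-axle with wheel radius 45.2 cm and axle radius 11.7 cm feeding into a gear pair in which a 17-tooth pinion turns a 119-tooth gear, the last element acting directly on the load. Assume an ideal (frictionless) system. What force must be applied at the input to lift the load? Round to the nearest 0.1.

172.6 N

Lever MA = effort arm / load arm = 0.86/0.21 = 4.0952.
Wheel-and-axle MA = R/r = 45.2/11.7 = 3.8632.
Gear pair MA = 119/17 = 7.
Combined ideal MA = 4.0952 × 3.8632 × 7 = 110.75.
Effort = load / MA = 19119 / 110.75 = 172.64 N.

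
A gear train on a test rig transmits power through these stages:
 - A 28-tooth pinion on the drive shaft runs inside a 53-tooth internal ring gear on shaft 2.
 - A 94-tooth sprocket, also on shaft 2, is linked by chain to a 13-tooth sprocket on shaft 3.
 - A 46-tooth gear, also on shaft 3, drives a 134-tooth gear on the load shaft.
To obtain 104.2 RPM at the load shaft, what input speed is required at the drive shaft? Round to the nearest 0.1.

Overall ratio R = 1.8929 × 0.1383 × 2.913 = 0.76257.
Required input speed = output speed × R = 104.2 × 0.76257 = 79.46 RPM.

79.5 RPM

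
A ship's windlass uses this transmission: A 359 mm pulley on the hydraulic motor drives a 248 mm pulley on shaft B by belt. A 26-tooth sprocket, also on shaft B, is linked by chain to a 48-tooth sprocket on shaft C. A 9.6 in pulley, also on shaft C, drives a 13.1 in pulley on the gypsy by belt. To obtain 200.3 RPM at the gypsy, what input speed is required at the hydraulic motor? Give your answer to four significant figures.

348.6 RPM

Overall ratio R = 0.69081 × 1.8462 × 1.3646 = 1.7403.
Required input speed = output speed × R = 200.3 × 1.7403 = 348.58 RPM.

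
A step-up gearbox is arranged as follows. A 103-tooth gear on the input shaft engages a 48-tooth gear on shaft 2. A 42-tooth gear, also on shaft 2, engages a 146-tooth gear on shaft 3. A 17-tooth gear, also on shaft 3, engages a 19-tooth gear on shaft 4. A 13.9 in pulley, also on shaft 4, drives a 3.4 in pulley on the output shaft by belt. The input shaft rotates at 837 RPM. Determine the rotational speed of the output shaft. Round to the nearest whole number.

1890 RPM

gear mesh 48/103 = 0.46602 → 837/0.46602 = 1796.1 RPM
gear mesh 146/42 = 3.4762 → 1796.1/3.4762 = 516.68 RPM
gear mesh 19/17 = 1.1176 → 516.68/1.1176 = 462.29 RPM
belt 3.4/13.9 = 0.2446 → 462.29/0.2446 = 1889.9 RPM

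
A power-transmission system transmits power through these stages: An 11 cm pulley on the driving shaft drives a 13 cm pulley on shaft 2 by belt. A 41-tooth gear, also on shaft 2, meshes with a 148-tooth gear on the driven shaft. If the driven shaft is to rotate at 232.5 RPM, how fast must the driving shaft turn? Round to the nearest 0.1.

Overall ratio R = 1.1818 × 3.6098 = 4.2661.
Required input speed = output speed × R = 232.5 × 4.2661 = 991.86 RPM.

991.9 RPM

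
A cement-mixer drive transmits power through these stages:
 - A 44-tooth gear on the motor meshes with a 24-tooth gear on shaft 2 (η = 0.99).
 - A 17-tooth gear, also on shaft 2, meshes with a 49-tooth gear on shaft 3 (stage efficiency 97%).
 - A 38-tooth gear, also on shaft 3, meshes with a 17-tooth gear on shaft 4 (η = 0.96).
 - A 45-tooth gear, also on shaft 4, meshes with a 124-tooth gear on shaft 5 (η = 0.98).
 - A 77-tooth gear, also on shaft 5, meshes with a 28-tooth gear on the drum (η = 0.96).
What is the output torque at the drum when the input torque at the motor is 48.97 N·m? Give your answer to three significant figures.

29.9 N·m

After the gear mesh (24/44): 48.97 × 0.54545 × 0.99 = 26.444 N·m
After the gear mesh (49/17): 26.444 × 2.8824 × 0.97 = 73.934 N·m
After the gear mesh (17/38): 73.934 × 0.44737 × 0.96 = 31.753 N·m
After the gear mesh (124/45): 31.753 × 2.7556 × 0.98 = 85.746 N·m
After the gear mesh (28/77): 85.746 × 0.36364 × 0.96 = 29.933 N·m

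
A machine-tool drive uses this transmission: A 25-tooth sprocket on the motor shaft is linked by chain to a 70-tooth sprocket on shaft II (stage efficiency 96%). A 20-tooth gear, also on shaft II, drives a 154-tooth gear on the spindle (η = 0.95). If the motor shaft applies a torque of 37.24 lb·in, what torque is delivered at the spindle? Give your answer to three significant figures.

732 lb·in

After the chain (70/25): 37.24 × 2.8 × 0.96 = 100.1 lb·in
After the gear mesh (154/20): 100.1 × 7.7 × 0.95 = 732.24 lb·in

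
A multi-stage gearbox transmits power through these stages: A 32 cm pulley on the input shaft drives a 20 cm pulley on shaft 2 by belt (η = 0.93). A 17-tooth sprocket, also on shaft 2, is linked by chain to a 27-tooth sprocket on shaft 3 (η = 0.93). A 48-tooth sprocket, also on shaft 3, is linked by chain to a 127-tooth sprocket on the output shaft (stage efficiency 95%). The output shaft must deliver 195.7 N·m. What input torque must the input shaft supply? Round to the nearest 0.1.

Overall ratio R = 0.625 × 1.5882 × 2.6458 = 2.6264; overall efficiency η = 0.93 × 0.93 × 0.95 = 0.8217.
Input torque = output torque / (R × η) = 195.7 / (2.6264 × 0.8217) = 90.687 N·m.

90.7 N·m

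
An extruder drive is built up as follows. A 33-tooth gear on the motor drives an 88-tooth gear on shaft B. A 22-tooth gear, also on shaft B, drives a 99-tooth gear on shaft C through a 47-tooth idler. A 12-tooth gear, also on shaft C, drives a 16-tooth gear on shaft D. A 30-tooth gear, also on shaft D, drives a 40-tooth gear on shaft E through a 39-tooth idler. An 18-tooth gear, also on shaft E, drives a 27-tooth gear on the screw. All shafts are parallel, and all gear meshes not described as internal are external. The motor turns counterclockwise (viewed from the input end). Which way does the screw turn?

clockwise

the motor → shaft B: external mesh, 1 reversal → CW.
shaft B → shaft C: driver → idler → driven is 2 external meshes, 2 reversals → CW.
shaft C → shaft D: external mesh, 1 reversal → CCW.
shaft D → shaft E: driver → idler → driven is 2 external meshes, 2 reversals → CCW.
shaft E → the screw: external mesh, 1 reversal → CW.
7 reversals in total — an odd number — so the screw turns opposite to the motor.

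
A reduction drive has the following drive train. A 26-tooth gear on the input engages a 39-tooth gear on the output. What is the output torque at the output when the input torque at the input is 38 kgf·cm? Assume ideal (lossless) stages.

57 kgf·cm

Gear mesh: ratio = 39/26 = 1.5; torque at the output = 38 × 1.5 = 57 kgf·cm.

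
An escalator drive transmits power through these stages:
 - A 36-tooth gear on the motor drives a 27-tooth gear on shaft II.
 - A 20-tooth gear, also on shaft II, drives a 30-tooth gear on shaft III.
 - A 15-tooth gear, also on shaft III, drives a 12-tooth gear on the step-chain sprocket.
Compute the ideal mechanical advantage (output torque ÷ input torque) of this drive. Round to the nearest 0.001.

0.900

Each stage contributes driven/driver: gear mesh 27/36 = 0.75, gear mesh 30/20 = 1.5, gear mesh 12/15 = 0.8.
Overall: 0.75 × 1.5 × 0.8 = 0.9.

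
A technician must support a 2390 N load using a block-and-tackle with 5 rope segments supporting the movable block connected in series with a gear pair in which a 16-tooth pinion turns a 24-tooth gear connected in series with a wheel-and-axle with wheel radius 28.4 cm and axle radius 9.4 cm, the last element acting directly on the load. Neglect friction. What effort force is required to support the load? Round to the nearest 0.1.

Block-and-tackle MA = number of supporting rope parts = 5.
Gear pair MA = 24/16 = 1.5.
Wheel-and-axle MA = R/r = 28.4/9.4 = 3.0213.
Combined ideal MA = 5 × 1.5 × 3.0213 = 22.66.
Effort = load / MA = 2390 / 22.66 = 105.47 N.

105.5 N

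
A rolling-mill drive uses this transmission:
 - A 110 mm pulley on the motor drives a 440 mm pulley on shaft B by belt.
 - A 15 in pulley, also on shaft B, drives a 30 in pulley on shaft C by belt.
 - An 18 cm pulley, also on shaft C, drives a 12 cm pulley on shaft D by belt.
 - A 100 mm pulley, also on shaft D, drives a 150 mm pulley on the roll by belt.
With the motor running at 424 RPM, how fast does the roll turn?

53 RPM

belt 440/110 = 4 → 424/4 = 106 RPM
belt 30/15 = 2 → 106/2 = 53 RPM
belt 12/18 = 0.66667 → 53/0.66667 = 79.5 RPM
belt 150/100 = 1.5 → 79.5/1.5 = 53 RPM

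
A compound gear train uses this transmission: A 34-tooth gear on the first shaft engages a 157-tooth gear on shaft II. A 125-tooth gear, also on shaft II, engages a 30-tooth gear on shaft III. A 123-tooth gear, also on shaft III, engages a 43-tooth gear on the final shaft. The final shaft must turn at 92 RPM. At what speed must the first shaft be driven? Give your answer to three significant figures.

35.6 RPM

Overall ratio R = 4.6176 × 0.24 × 0.34959 = 0.38743.
Required input speed = output speed × R = 92 × 0.38743 = 35.644 RPM.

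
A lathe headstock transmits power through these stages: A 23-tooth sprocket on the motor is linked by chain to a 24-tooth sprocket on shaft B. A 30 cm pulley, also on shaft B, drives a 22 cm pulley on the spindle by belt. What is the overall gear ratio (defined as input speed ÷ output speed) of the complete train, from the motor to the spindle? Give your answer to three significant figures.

0.765

Each stage contributes driven/driver: chain 24/23 = 1.0435, belt 22/30 = 0.73333.
Overall: 1.0435 × 0.73333 = 0.76522.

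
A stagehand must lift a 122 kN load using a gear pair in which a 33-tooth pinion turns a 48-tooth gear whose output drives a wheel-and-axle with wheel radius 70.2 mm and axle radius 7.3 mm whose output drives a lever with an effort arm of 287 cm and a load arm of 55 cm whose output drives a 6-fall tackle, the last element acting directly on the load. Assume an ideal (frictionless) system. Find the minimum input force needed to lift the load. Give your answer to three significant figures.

Gear pair MA = 48/33 = 1.4545.
Wheel-and-axle MA = R/r = 70.2/7.3 = 9.6164.
Lever MA = effort arm / load arm = 287/55 = 5.2182.
Block-and-tackle MA = number of supporting rope parts = 6.
Combined ideal MA = 1.4545 × 9.6164 × 5.2182 × 6 = 437.94.
Effort = load / MA = 122 / 437.94 = 0.27858 kN.

0.279 kN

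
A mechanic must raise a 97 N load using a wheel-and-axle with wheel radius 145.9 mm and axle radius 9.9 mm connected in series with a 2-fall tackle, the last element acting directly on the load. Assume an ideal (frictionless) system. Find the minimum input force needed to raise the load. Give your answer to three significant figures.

Wheel-and-axle MA = R/r = 145.9/9.9 = 14.737.
Block-and-tackle MA = number of supporting rope parts = 2.
Combined ideal MA = 14.737 × 2 = 29.475.
Effort = load / MA = 97 / 29.475 = 3.291 N.

3.29 N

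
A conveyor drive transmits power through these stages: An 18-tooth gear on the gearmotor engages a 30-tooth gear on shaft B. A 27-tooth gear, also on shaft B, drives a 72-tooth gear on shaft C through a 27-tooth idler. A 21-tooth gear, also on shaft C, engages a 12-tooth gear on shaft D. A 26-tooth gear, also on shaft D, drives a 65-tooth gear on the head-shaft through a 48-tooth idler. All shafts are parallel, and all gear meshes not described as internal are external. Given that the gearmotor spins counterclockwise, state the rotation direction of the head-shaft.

counterclockwise

the gearmotor → shaft B: external mesh, 1 reversal → CW.
shaft B → shaft C: driver → idler → driven is 2 external meshes, 2 reversals → CW.
shaft C → shaft D: external mesh, 1 reversal → CCW.
shaft D → the head-shaft: driver → idler → driven is 2 external meshes, 2 reversals → CCW.
6 reversals in total — an even number — so the head-shaft turns the same way as the gearmotor.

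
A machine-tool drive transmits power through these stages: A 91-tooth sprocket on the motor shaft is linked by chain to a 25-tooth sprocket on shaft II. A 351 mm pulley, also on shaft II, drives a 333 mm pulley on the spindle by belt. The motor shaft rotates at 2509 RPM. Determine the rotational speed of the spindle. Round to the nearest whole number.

9626 RPM

Chain: ratio = 25/91 = 0.27473, so shaft II turns at 2509 / 0.27473 = 9132.8 RPM.
Belt: ratio = 333/351 = 0.94872, so the spindle turns at 9132.8 / 0.94872 = 9626.4 RPM.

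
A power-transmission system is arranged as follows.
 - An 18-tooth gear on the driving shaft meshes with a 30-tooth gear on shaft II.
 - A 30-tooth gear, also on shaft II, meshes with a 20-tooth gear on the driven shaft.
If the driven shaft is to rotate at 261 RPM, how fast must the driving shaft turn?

Overall ratio R = 1.6667 × 0.66667 = 1.1111.
Required input speed = output speed × R = 261 × 1.1111 = 290 RPM.

290 RPM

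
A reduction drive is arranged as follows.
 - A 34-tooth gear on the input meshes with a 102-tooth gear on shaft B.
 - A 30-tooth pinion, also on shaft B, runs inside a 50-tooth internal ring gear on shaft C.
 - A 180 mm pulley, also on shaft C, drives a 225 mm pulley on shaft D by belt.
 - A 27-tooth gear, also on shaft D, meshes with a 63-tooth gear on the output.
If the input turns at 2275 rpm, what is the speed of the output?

gear mesh 102/34 = 3 → 2275/3 = 758.33 rpm
internal gear 50/30 = 1.6667 → 758.33/1.6667 = 455 rpm
belt 225/180 = 1.25 → 455/1.25 = 364 rpm
gear mesh 63/27 = 2.3333 → 364/2.3333 = 156 rpm

156 rpm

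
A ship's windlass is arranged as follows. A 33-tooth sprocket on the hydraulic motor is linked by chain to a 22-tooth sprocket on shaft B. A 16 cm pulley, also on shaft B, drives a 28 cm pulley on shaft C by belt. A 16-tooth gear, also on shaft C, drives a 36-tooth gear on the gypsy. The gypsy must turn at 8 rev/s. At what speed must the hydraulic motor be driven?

21 rev/s

Overall ratio R = 0.66667 × 1.75 × 2.25 = 2.625.
Required input speed = output speed × R = 8 × 2.625 = 21 rev/s.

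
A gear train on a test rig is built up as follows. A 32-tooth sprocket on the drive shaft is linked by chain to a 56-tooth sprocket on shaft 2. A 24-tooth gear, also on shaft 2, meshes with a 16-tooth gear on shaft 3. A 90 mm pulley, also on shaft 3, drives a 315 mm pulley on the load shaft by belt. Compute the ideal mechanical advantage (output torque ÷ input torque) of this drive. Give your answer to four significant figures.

4.083

Each stage contributes driven/driver: chain 56/32 = 1.75, gear mesh 16/24 = 0.66667, belt 315/90 = 3.5.
Overall: 1.75 × 0.66667 × 3.5 = 4.0833.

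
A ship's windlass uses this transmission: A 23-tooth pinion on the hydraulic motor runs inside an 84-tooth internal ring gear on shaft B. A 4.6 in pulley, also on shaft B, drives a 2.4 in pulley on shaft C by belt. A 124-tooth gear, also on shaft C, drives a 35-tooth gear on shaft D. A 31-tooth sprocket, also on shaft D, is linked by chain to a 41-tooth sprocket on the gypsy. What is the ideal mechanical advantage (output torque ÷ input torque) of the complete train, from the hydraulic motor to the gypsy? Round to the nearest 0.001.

Each stage contributes driven/driver: internal gear 84/23 = 3.6522, belt 2.4/4.6 = 0.52174, gear mesh 35/124 = 0.28226, chain 41/31 = 1.3226.
Overall: 3.6522 × 0.52174 × 0.28226 × 1.3226 = 0.71133.

0.711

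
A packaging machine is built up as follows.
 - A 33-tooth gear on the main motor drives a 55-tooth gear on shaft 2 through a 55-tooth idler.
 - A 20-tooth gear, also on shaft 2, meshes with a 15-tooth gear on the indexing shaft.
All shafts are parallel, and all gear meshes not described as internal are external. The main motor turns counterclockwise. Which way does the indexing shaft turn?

clockwise

the main motor → shaft 2: driver → idler → driven is 2 external meshes, 2 reversals → CCW.
shaft 2 → the indexing shaft: external mesh, 1 reversal → CW.
3 reversals in total — an odd number — so the indexing shaft turns opposite to the main motor.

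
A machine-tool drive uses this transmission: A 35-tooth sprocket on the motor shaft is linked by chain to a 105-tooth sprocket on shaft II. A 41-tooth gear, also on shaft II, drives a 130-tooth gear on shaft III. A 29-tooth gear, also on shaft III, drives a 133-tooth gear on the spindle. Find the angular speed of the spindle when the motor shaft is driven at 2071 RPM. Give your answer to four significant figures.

47.47 RPM

the motor shaft → shaft II (chain, 105/35): 2071 ÷ 3 = 690.33 RPM
shaft II → shaft III (gear mesh, 130/41): 690.33 ÷ 3.1707 = 217.72 RPM
shaft III → the spindle (gear mesh, 133/29): 217.72 ÷ 4.5862 = 47.473 RPM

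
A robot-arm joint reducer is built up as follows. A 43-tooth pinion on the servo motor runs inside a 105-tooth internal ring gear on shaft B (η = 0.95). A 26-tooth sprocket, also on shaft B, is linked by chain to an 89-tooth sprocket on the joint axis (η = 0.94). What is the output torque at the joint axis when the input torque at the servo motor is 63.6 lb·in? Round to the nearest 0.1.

474.7 lb·in

internal gear 105/43 = 2.4419 → τ = 63.6·2.4419·0.95 = 147.54 lb·in
chain 89/26 = 3.4231 → τ = 147.54·3.4231·0.94 = 474.73 lb·in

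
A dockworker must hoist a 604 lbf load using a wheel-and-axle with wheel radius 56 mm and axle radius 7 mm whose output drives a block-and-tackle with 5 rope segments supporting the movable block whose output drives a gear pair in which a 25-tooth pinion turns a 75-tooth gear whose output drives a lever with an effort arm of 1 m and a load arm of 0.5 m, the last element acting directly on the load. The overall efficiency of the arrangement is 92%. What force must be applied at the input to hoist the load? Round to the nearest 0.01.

2.74 lbf

Wheel-and-axle MA = R/r = 56/7 = 8.
Block-and-tackle MA = number of supporting rope parts = 5.
Gear pair MA = 75/25 = 3.
Lever MA = effort arm / load arm = 1/0.5 = 2.
Combined ideal MA = 8 × 5 × 3 × 2 = 240.
Actual MA = 240 × 0.92 = 220.8.
Effort = load / actual MA = 604 / 220.8 = 2.7355 lbf.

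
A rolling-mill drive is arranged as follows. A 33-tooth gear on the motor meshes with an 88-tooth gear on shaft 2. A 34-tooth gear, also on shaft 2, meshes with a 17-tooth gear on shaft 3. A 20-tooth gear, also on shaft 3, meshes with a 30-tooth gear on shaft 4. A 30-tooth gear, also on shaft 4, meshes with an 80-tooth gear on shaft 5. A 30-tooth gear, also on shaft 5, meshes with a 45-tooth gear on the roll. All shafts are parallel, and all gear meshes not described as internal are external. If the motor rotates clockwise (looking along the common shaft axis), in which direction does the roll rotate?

anticlockwise

the motor → shaft 2: external mesh, 1 reversal → CCW.
shaft 2 → shaft 3: external mesh, 1 reversal → CW.
shaft 3 → shaft 4: external mesh, 1 reversal → CCW.
shaft 4 → shaft 5: external mesh, 1 reversal → CW.
shaft 5 → the roll: external mesh, 1 reversal → CCW.
5 reversals in total — an odd number — so the roll turns opposite to the motor.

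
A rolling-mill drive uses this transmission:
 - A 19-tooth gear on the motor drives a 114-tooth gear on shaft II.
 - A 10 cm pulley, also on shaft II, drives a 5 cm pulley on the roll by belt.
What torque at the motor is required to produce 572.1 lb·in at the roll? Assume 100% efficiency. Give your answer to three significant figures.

191 lb·in

Overall ratio R = 6 × 0.5 = 3.
Input torque = output torque / R = 572.1 / 3 = 190.7 lb·in.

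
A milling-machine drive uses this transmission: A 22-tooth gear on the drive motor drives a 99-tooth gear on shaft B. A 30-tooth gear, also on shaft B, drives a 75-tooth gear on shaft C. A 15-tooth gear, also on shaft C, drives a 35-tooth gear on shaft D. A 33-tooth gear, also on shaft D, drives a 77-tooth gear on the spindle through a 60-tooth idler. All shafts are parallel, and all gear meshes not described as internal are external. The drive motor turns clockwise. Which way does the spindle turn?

anticlockwise

the drive motor → shaft B: external mesh, 1 reversal → CCW.
shaft B → shaft C: external mesh, 1 reversal → CW.
shaft C → shaft D: external mesh, 1 reversal → CCW.
shaft D → the spindle: driver → idler → driven is 2 external meshes, 2 reversals → CCW.
5 reversals in total — an odd number — so the spindle turns opposite to the drive motor.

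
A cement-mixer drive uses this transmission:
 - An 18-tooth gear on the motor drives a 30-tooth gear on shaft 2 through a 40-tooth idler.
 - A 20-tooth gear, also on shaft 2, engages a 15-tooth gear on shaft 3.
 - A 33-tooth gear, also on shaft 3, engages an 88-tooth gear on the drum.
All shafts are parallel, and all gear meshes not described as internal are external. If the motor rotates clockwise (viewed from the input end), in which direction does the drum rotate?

clockwise

the motor → shaft 2: driver → idler → driven is 2 external meshes, 2 reversals → CW.
shaft 2 → shaft 3: external mesh, 1 reversal → CCW.
shaft 3 → the drum: external mesh, 1 reversal → CW.
4 reversals in total — an even number — so the drum turns the same way as the motor.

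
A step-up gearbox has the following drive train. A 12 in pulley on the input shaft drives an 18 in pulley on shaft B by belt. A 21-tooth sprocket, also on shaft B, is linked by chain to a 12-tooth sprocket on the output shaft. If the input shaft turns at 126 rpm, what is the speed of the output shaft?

Belt: ratio = 18/12 = 1.5, so shaft B turns at 126 / 1.5 = 84 rpm.
Chain: ratio = 12/21 = 0.57143, so the output shaft turns at 84 / 0.57143 = 147 rpm.

147 rpm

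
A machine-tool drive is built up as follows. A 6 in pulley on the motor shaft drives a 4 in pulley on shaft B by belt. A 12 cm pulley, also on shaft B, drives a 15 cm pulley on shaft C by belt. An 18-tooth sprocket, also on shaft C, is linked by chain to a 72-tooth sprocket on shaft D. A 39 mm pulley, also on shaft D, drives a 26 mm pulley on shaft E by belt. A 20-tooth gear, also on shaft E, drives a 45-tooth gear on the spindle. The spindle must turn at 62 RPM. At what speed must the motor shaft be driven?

Overall ratio R = 0.66667 × 1.25 × 4 × 0.66667 × 2.25 = 5.
Required input speed = output speed × R = 62 × 5 = 310 RPM.

310 RPM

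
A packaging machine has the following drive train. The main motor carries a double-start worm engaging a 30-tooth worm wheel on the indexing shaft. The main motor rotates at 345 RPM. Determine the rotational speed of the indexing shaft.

23 RPM

the main motor → the indexing shaft (worm, 30/2): 345 ÷ 15 = 23 RPM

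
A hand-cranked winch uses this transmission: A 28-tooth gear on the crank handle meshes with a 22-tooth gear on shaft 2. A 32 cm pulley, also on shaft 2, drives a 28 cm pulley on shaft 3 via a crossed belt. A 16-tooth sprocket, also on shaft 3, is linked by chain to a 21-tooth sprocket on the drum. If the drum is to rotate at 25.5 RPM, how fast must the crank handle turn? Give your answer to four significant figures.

23.01 RPM

Overall ratio R = 0.78571 × 0.875 × 1.3125 = 0.90234.
Required input speed = output speed × R = 25.5 × 0.90234 = 23.01 RPM.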